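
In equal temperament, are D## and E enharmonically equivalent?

D## is pitch class 4; E is pitch class 4.
All spellings map to pitch class 4, so they are enharmonically equivalent.

Yes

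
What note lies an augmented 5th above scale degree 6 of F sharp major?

A##

Scale degree 6 of F# major is D#.
An augmented fifth (8 semitones) above D# lands on the letter A, giving A##.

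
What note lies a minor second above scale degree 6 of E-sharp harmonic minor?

Scale degree 6 of E# harmonic minor is C#.
A minor second (1 semitone) above C# lands on the letter D, giving D.

D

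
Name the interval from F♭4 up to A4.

The letter names run F→A, a span of 2 letter steps, so the interval is some kind of third.
Fb to A is 5 semitones. A major third is 4, so 5 makes it augmented.

augmented third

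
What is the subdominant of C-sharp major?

Degree 4 takes the letter 3 steps above C, which is F.
In major, degree 4 sits 5 semitones above the tonic. C# + 5 semitones is pitch class 6, spelled on F as F#.

F#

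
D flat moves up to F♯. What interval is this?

augmented third

The letter names run D→F, a span of 2 letter steps, so the interval is some kind of third.
Db to F# is 5 semitones. A major third is 4, so 5 makes it augmented.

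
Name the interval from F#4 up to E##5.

augmented seventh

The letter names run F→E, a span of 6 letter steps, so the interval is some kind of seventh.
F# to E## is 12 semitones. A major seventh is 11, so 12 makes it augmented.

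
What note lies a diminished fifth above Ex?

B#

E up a perfect fifth is B, so the target letter is B.
From E##, a diminished fifth is 6 semitones up: B#.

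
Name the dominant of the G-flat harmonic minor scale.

Db

The Gb harmonic minor scale runs Gb Ab Bbb Cb Db Ebb F.
Degree 5 is Db.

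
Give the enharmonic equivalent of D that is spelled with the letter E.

D is pitch class 2. The letter E alone is pitch class 4.
To reach pitch class 2 from E requires an offset of -2 semitones, i.e. double flat: Ebb.

Ebb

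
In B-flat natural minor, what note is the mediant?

Db

Degree 3 takes the letter 2 steps above B, which is D.
In natural minor, degree 3 sits 3 semitones above the tonic. Bb + 3 semitones is pitch class 1, spelled on D as Db.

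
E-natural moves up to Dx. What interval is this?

augmented seventh

The letter names run E→D, a span of 6 letter steps, so the interval is some kind of seventh.
E to D## is 12 semitones. A major seventh is 11, so 12 makes it augmented.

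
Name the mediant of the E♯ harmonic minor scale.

Degree 3 takes the letter 2 steps above E, which is G.
In harmonic minor, degree 3 sits 3 semitones above the tonic. E# + 3 semitones is pitch class 8, spelled on G as G#.

G#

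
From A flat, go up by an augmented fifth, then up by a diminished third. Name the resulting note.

An augmented fifth up from Ab is E (letter E, 8 semitones up).
A diminished third up from E is Gb (letter G, 2 semitones up).

Gb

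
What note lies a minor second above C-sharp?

C up a major second is D, so the target letter is D.
From C#, a minor second is 1 semitone up: D.

D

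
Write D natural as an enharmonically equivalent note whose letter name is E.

D is pitch class 2. The letter E alone is pitch class 4.
To reach pitch class 2 from E requires an offset of -2 semitones, i.e. double flat: Ebb.

Ebb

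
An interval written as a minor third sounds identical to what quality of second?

A minor third spans 3 semitones.
A second spanning 3 semitones is augmented (the major second is 2).

augmented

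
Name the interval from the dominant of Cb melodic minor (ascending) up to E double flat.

The dominant of Cb melodic minor (ascending) is Gb.
Gb up to Ebb: letters G→E make it a sixth; 8 semitones makes it minor.

minor sixth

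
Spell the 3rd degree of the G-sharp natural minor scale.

B

The G# natural minor scale runs G# A# B C# D# E F#.
Degree 3 is B.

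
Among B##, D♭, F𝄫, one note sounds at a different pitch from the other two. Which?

Fbb

In 12-tone equal temperament, enharmonic equivalents share a pitch class. B## is pitch class 1; Db is pitch class 1; Fbb is pitch class 3.
B## and Db share pitch class 1, while Fbb is pitch class 3.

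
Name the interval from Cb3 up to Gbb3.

diminished fifth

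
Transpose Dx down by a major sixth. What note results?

D down a major sixth is F, so the target letter is F.
From D##, a major sixth is 9 semitones down: F##.

F##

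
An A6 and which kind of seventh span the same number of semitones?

An augmented sixth spans 10 semitones.
A seventh spanning 10 semitones is minor (the major seventh is 11).

minor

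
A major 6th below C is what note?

Eb

C down a major sixth is Eb, so the target letter is E.
From C, a major sixth is 9 semitones down: Eb.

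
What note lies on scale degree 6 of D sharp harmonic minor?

The D# harmonic minor scale runs D# E# F# G# A# B C##.
Degree 6 is B.

B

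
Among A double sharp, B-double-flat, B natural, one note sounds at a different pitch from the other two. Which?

In 12-tone equal temperament, enharmonic equivalents share a pitch class. A## is pitch class 11; Bbb is pitch class 9; B is pitch class 11.
A## and B share pitch class 11, while Bbb is pitch class 9.

Bbb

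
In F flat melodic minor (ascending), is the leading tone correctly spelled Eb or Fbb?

Eb

Each scale degree takes a distinct letter name. Degree 7 of a scale on F must use the letter E.
Eb and Fbb are enharmonically the same pitch, but only Eb uses the letter E, so it is the correct spelling here.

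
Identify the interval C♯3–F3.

Counting letters C–D–E–F gives a fourth.
C#→F = 4 semitones, 1 narrower than the perfect fourth (5), so diminished.

diminished fourth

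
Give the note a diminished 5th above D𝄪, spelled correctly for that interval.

D up a perfect fifth is A, so the target letter is A.
From D##, a diminished fifth is 6 semitones up: A#.

A#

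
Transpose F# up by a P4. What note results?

F up a perfect fourth is Bb, so the target letter is B.
From F#, a perfect fourth is 5 semitones up: B.

B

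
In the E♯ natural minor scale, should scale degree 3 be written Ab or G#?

Each scale degree takes a distinct letter name. Degree 3 of a scale on E must use the letter G.
G# and Ab are enharmonically the same pitch, but only G# uses the letter G, so it is the correct spelling here.

G#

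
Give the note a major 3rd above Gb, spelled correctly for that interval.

Bb

A third above G lands on the letter B.
A major third spans 4 semitones, so Gb moves to pitch class 10. On the letter B that is Bb.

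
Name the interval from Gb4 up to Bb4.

The letter names run G→B, a span of 2 letter steps, so the interval is some kind of third.
Gb to Bb is 4 semitones. A major third is 4, so 4 makes it major.

major third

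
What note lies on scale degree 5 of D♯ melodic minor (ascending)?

Degree 5 takes the letter 4 steps above D, which is A.
In melodic minor (ascending), degree 5 sits 7 semitones above the tonic. D# + 7 semitones is pitch class 10, spelled on A as A#.

A#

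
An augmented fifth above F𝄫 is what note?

Cb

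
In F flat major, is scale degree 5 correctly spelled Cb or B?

Cb

Each scale degree takes a distinct letter name. Degree 5 of a scale on F must use the letter C.
Cb and B are enharmonically the same pitch, but only Cb uses the letter C, so it is the correct spelling here.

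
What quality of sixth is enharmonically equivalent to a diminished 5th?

A diminished fifth spans 6 semitones.
A sixth spanning 6 semitones is doubly diminished (the major sixth is 9).

doubly diminished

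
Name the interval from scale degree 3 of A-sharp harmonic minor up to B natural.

minor seventh

Scale degree 3 of A# harmonic minor is C#.
C# up to B: letters C→B make it a seventh; 10 semitones makes it minor.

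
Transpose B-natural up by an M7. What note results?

A#

B up a major seventh is A#, so the target letter is A.
From B, a major seventh is 11 semitones up: A#.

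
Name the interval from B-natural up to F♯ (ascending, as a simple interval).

perfect fifth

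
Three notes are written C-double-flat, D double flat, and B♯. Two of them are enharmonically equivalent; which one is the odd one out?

Cbb

In 12-tone equal temperament, enharmonic equivalents share a pitch class. Cbb is pitch class 10; Dbb is pitch class 0; B# is pitch class 0.
Dbb and B# share pitch class 0, while Cbb is pitch class 10.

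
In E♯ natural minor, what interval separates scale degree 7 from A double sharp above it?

Scale degree 7 of E# natural minor is D#.
D# up to A##: letters D→A make it a fifth; 8 semitones makes it augmented.

augmented fifth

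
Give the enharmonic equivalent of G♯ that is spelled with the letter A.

Ab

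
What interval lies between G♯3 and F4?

diminished seventh

The letter names run G→F, a span of 6 letter steps, so the interval is some kind of seventh.
G# to F is 9 semitones. A major seventh is 11, so 9 makes it diminished.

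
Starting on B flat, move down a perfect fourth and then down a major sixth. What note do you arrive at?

Ab

A perfect fourth down from Bb is F (letter F, 5 semitones down).
A major sixth down from F is Ab (letter A, 9 semitones down).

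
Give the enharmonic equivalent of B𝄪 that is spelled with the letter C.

C#

Plain C sits 1 semitone below B##, so on the letter C the same pitch needs a sharp: C#.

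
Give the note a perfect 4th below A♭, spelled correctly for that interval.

Eb

A fourth below A lands on the letter E.
A perfect fourth spans 5 semitones, so Ab moves to pitch class 3. On the letter E that is Eb.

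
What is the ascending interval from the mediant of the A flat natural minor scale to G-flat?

perfect fifth

The mediant of Ab natural minor is Cb.
Cb up to Gb: letters C→G make it a fifth; 7 semitones makes it perfect.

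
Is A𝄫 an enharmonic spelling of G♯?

No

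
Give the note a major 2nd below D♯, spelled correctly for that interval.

A second below D lands on the letter C.
A major second spans 2 semitones, so D# moves to pitch class 1. On the letter C that is C#.

C#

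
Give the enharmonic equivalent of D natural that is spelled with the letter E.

D is pitch class 2. The letter E alone is pitch class 4.
To reach pitch class 2 from E requires an offset of -2 semitones, i.e. double flat: Ebb.

Ebb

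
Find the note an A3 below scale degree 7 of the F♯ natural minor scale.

Scale degree 7 of F# natural minor is E.
An augmented third (5 semitones) below E lands on the letter C, giving Cb.

Cb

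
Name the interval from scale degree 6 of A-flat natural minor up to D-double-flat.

minor sixth

Scale degree 6 of Ab natural minor is Fb.
Fb up to Dbb: letters F→D make it a sixth; 8 semitones makes it minor.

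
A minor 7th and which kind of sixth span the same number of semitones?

augmented

A minor seventh spans 10 semitones.
A sixth spanning 10 semitones is augmented (the major sixth is 9).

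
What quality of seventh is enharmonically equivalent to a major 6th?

A major sixth spans 9 semitones.
A seventh spanning 9 semitones is diminished (the major seventh is 11).

diminished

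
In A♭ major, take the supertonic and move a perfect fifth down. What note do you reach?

Eb

The supertonic of Ab major is Bb.
A perfect fifth (7 semitones) below Bb lands on the letter E, giving Eb.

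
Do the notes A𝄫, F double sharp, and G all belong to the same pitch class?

Abb is pitch class 7; F## is pitch class 7; G is pitch class 7.
All spellings map to pitch class 7, so they are enharmonically equivalent.

Yes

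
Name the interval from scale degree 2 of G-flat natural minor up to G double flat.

diminished seventh

Scale degree 2 of Gb natural minor is Ab.
Ab up to Gbb: letters A→G make it a seventh; 9 semitones makes it diminished.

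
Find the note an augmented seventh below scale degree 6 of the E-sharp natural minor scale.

Db

Scale degree 6 of E# natural minor is C#.
An augmented seventh (12 semitones) below C# lands on the letter D, giving Db.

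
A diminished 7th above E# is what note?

D

A seventh above E lands on the letter D.
A diminished seventh spans 9 semitones, so E# moves to pitch class 2. On the letter D that is D.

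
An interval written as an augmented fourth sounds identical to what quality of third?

An augmented fourth spans 6 semitones.
A third spanning 6 semitones is doubly augmented (the major third is 4).

doubly augmented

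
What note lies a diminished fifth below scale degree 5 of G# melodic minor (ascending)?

Scale degree 5 of G# melodic minor (ascending) is D#.
A diminished fifth (6 semitones) below D# lands on the letter G, giving G##.

G##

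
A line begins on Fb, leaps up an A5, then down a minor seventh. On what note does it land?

D

An augmented fifth up from Fb is C (letter C, 8 semitones up).
A minor seventh down from C is D (letter D, 10 semitones down).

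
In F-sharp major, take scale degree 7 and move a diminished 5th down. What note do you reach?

A##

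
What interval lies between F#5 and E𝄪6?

Counting letters F–G–A–B–C–D–E gives a seventh.
F#→E## = 12 semitones, 1 wider than the major seventh (11), so augmented.

augmented seventh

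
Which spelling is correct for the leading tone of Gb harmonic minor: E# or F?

F

Each scale degree takes a distinct letter name. Degree 7 of a scale on G must use the letter F.
F and E# are enharmonically the same pitch, but only F uses the letter F, so it is the correct spelling here.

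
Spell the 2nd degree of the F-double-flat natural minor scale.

Gbb

Degree 2 takes the letter 1 step above F, which is G.
In natural minor, degree 2 sits 2 semitones above the tonic. Fbb + 2 semitones is pitch class 5, spelled on G as Gbb.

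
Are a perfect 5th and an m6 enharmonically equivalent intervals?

A perfect fifth spans 7 semitones; a minor sixth spans 8.
The spans differ, so they are not enharmonic equivalents.

No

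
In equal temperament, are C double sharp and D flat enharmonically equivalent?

No

Two spellings are enharmonically equivalent only if they share a pitch class.
Here C## → 2, Db → 1; 1 ≠ 2, so they are not.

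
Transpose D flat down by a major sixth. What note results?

Fb

D down a major sixth is F, so the target letter is F.
From Db, a major sixth is 9 semitones down: Fb.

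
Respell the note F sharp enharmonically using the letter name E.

F# is pitch class 6. The letter E alone is pitch class 4.
To reach pitch class 6 from E requires an offset of +2 semitones, i.e. double sharp: E##.

E##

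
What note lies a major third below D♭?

Bbb

D down a major third is Bb, so the target letter is B.
From Db, a major third is 4 semitones down: Bbb.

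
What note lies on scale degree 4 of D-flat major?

Gb

The Db major scale runs Db Eb F Gb Ab Bb C.
Degree 4 is Gb.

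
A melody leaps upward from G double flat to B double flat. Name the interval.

major third

The letter names run G→B, a span of 2 letter steps, so the interval is some kind of third.
Gbb to Bbb is 4 semitones. A major third is 4, so 4 makes it major.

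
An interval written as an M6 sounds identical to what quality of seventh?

diminished

A major sixth spans 9 semitones.
A seventh spanning 9 semitones is diminished (the major seventh is 11).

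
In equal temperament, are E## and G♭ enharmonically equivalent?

E## is pitch class 6; Gb is pitch class 6.
All spellings map to pitch class 6, so they are enharmonically equivalent.

Yes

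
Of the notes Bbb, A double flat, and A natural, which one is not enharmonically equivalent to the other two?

In 12-tone equal temperament, enharmonic equivalents share a pitch class. Bbb is pitch class 9; Abb is pitch class 7; A is pitch class 9.
Bbb and A share pitch class 9, while Abb is pitch class 7.

Abb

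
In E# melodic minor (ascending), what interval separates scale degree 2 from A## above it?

Scale degree 2 of E# melodic minor (ascending) is F##.
F## up to A##: letters F→A make it a third; 4 semitones makes it major.

major third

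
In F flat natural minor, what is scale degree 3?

Abb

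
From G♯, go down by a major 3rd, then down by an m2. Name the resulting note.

D#

A major third down from G# is E (letter E, 4 semitones down).
A minor second down from E is D# (letter D, 1 semitone down).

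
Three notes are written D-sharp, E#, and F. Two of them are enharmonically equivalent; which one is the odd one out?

D#

In 12-tone equal temperament, enharmonic equivalents share a pitch class. D# is pitch class 3; E# is pitch class 5; F is pitch class 5.
E# and F share pitch class 5, while D# is pitch class 3.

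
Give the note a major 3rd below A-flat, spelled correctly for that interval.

A down a major third is F, so the target letter is F.
From Ab, a major third is 4 semitones down: Fb.

Fb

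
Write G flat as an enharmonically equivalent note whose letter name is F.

F#

Plain F sits 1 semitone below Gb, so on the letter F the same pitch needs a sharp: F#.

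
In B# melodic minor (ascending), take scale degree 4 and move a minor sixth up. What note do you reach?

C#

Scale degree 4 of B# melodic minor (ascending) is E#.
A minor sixth (8 semitones) above E# lands on the letter C, giving C#.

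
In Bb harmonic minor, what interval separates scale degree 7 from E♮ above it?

Scale degree 7 of Bb harmonic minor is A.
A up to E: letters A→E make it a fifth; 7 semitones makes it perfect.

perfect fifth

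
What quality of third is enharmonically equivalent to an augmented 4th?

doubly augmented

An augmented fourth spans 6 semitones.
A third spanning 6 semitones is doubly augmented (the major third is 4).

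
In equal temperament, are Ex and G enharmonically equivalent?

No

E## is pitch class 6; G is pitch class 7.
The pitch classes differ (6 vs. 7), so they are not enharmonic equivalents.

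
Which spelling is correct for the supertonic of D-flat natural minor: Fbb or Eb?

Eb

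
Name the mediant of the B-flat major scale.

The Bb major scale runs Bb C D Eb F G A.
Degree 3 is D.

D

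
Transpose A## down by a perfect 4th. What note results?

A down a perfect fourth is E, so the target letter is E.
From A##, a perfect fourth is 5 semitones down: E##.

E##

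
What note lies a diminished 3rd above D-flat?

Fbb

A third above D lands on the letter F.
A diminished third spans 2 semitones, so Db moves to pitch class 3. On the letter F that is Fbb.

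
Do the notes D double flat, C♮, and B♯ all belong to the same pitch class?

Yes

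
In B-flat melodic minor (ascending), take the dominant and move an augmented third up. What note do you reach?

The dominant of Bb melodic minor (ascending) is F.
An augmented third (5 semitones) above F lands on the letter A, giving A#.

A#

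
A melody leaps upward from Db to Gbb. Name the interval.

Counting letters D–E–F–G gives a fourth.
Db→Gbb = 4 semitones, 1 narrower than the perfect fourth (5), so diminished.

diminished fourth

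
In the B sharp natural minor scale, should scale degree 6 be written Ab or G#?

G#

Each scale degree takes a distinct letter name. Degree 6 of a scale on B must use the letter G.
G# and Ab are enharmonically the same pitch, but only G# uses the letter G, so it is the correct spelling here.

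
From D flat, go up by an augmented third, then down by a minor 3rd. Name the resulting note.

An augmented third up from Db is F# (letter F, 5 semitones up).
A minor third down from F# is D# (letter D, 3 semitones down).

D#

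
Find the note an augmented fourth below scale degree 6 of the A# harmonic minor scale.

Scale degree 6 of A# harmonic minor is F#.
An augmented fourth (6 semitones) below F# lands on the letter C, giving C.

C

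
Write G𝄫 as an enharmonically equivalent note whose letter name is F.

F

Plain F sits at the same pitch as Gbb, so on the letter F the same pitch needs a natural: F.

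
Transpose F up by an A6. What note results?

A sixth above F lands on the letter D.
An augmented sixth spans 10 semitones, so F moves to pitch class 3. On the letter D that is D#.

D#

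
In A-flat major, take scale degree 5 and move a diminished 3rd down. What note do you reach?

C#

Scale degree 5 of Ab major is Eb.
A diminished third (2 semitones) below Eb lands on the letter C, giving C#.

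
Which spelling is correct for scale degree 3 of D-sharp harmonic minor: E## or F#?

F#

Each scale degree takes a distinct letter name. Degree 3 of a scale on D must use the letter F.
F# and E## are enharmonically the same pitch, but only F# uses the letter F, so it is the correct spelling here.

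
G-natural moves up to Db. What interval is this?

diminished fifth

The letter names run G→D, a span of 4 letter steps, so the interval is some kind of fifth.
G to Db is 6 semitones. A perfect fifth is 7, so 6 makes it diminished.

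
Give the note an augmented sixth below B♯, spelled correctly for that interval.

D

A sixth below B lands on the letter D.
An augmented sixth spans 10 semitones, so B# moves to pitch class 2. On the letter D that is D.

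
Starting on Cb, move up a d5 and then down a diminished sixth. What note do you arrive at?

A diminished fifth up from Cb is Gbb (letter G, 6 semitones up).
A diminished sixth down from Gbb is Bb (letter B, 7 semitones down).

Bb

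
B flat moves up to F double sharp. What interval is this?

The letter names run B→F, a span of 4 letter steps, so the interval is some kind of fifth.
Bb to F## is 9 semitones. A perfect fifth is 7, so 9 makes it doubly augmented.

doubly augmented fifth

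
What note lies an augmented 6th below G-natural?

Bbb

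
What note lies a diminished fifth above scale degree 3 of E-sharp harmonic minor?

Scale degree 3 of E# harmonic minor is G#.
A diminished fifth (6 semitones) above G# lands on the letter D, giving D.

D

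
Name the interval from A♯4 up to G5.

diminished seventh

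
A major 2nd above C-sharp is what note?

A second above C lands on the letter D.
A major second spans 2 semitones, so C# moves to pitch class 3. On the letter D that is D#.

D#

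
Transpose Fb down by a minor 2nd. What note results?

F down a major second is Eb, so the target letter is E.
From Fb, a minor second is 1 semitone down: Eb.

Eb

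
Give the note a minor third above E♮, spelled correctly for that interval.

G

E up a major third is G#, so the target letter is G.
From E, a minor third is 3 semitones up: G.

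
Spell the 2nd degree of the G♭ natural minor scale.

The Gb natural minor scale runs Gb Ab Bbb Cb Db Ebb Fb.
Degree 2 is Ab.

Ab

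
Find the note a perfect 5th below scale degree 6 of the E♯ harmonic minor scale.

F#

Scale degree 6 of E# harmonic minor is C#.
A perfect fifth (7 semitones) below C# lands on the letter F, giving F#.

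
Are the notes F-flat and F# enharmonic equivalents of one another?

Fb is pitch class 4; F# is pitch class 6.
The pitch classes differ (4 vs. 6), so they are not enharmonic equivalents.

No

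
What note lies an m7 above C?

Bb

A seventh above C lands on the letter B.
A minor seventh spans 10 semitones, so C moves to pitch class 10. On the letter B that is Bb.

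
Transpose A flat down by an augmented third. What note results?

Fbb

A down a major third is F, so the target letter is F.
From Ab, an augmented third is 5 semitones down: Fbb.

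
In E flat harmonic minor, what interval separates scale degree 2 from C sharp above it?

Scale degree 2 of Eb harmonic minor is F.
F up to C#: letters F→C make it a fifth; 8 semitones makes it augmented.

augmented fifth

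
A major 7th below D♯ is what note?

D down a major seventh is Eb, so the target letter is E.
From D#, a major seventh is 11 semitones down: E.

E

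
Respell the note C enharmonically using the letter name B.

Plain B sits 1 semitone below C, so on the letter B the same pitch needs a sharp: B#.

B#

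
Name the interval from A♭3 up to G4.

Counting letters A–B–C–D–E–F–G gives a seventh.
Ab→G = 11 semitones, exactly the major seventh.

major seventh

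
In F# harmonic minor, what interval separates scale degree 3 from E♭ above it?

diminished fifth

Scale degree 3 of F# harmonic minor is A.
A up to Eb: letters A→E make it a fifth; 6 semitones makes it diminished.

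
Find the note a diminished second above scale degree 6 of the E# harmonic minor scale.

Db

Scale degree 6 of E# harmonic minor is C#.
A diminished second (0 semitones) above C# lands on the letter D, giving Db.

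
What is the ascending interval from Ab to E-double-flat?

The letter names run A→E, a span of 4 letter steps, so the interval is some kind of fifth.
Ab to Ebb is 6 semitones. A perfect fifth is 7, so 6 makes it diminished.

diminished fifth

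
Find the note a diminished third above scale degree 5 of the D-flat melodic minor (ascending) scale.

Scale degree 5 of Db melodic minor (ascending) is Ab.
A diminished third (2 semitones) above Ab lands on the letter C, giving Cbb.

Cbb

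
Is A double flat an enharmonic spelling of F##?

Yes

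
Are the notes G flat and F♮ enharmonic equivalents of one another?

No

Gb is pitch class 6; F is pitch class 5.
The pitch classes differ (6 vs. 5), so they are not enharmonic equivalents.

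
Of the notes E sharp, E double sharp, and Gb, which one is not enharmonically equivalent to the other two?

In 12-tone equal temperament, enharmonic equivalents share a pitch class. E# is pitch class 5; E## is pitch class 6; Gb is pitch class 6.
E## and Gb share pitch class 6, while E# is pitch class 5.

E#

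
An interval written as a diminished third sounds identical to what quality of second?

major

A diminished third spans 2 semitones.
A second spanning 2 semitones is major (the major second is 2).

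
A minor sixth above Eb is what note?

A sixth above E lands on the letter C.
A minor sixth spans 8 semitones, so Eb moves to pitch class 11. On the letter C that is Cb.

Cb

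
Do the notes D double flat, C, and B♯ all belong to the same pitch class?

Dbb is pitch class 0; C is pitch class 0; B# is pitch class 0.
All spellings map to pitch class 0, so they are enharmonically equivalent.

Yes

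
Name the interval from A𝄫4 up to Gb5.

The letter names run A→G, a span of 6 letter steps, so the interval is some kind of seventh.
Abb to Gb is 11 semitones. A major seventh is 11, so 11 makes it major.

major seventh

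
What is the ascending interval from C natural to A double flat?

Counting letters C–D–E–F–G–A gives a sixth.
C→Abb = 7 semitones, 2 narrower than the major sixth (9), so diminished.

diminished sixth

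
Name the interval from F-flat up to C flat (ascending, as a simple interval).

The letter names run F→C, a span of 4 letter steps, so the interval is some kind of fifth.
Fb to Cb is 7 semitones. A perfect fifth is 7, so 7 makes it perfect.

perfect fifth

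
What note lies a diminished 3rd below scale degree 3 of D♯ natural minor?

D##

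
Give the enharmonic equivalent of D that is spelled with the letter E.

Ebb

D is pitch class 2. The letter E alone is pitch class 4.
To reach pitch class 2 from E requires an offset of -2 semitones, i.e. double flat: Ebb.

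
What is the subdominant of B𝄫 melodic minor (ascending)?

Ebb

Degree 4 takes the letter 3 steps above B, which is E.
In melodic minor (ascending), degree 4 sits 5 semitones above the tonic. Bbb + 5 semitones is pitch class 2, spelled on E as Ebb.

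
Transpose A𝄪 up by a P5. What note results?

E##

A up a perfect fifth is E, so the target letter is E.
From A##, a perfect fifth is 7 semitones up: E##.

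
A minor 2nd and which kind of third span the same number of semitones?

doubly diminished

A minor second spans 1 semitone.
A third spanning 1 semitone is doubly diminished (the major third is 4).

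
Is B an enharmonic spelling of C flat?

B is pitch class 11; Cb is pitch class 11.
All spellings map to pitch class 11, so they are enharmonically equivalent.

Yes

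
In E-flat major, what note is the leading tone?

D

Degree 7 takes the letter 6 steps above E, which is D.
In major, degree 7 sits 11 semitones above the tonic. Eb + 11 semitones is pitch class 2, spelled on D as D.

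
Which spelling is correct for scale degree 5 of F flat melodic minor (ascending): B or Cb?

Each scale degree takes a distinct letter name. Degree 5 of a scale on F must use the letter C.
Cb and B are enharmonically the same pitch, but only Cb uses the letter C, so it is the correct spelling here.

Cb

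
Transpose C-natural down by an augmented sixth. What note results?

Ebb

C down a major sixth is Eb, so the target letter is E.
From C, an augmented sixth is 10 semitones down: Ebb.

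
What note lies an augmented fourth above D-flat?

D up a perfect fourth is G, so the target letter is G.
From Db, an augmented fourth is 6 semitones up: G.

G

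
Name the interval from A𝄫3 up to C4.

Counting letters A–B–C gives a third.
Abb→C = 5 semitones, 1 wider than the major third (4), so augmented.

augmented third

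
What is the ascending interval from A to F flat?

diminished sixth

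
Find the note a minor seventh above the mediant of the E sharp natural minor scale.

The mediant of E# natural minor is G#.
A minor seventh (10 semitones) above G# lands on the letter F, giving F#.

F#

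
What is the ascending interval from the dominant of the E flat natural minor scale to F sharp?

augmented fifth

The dominant of Eb natural minor is Bb.
Bb up to F#: letters B→F make it a fifth; 8 semitones makes it augmented.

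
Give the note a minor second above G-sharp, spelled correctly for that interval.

A second above G lands on the letter A.
A minor second spans 1 semitone, so G# moves to pitch class 9. On the letter A that is A.

A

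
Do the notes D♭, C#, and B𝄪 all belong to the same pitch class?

Db = pitch class 1 and C# = pitch class 1 and B## = pitch class 1 — the same pitch class, so they are enharmonic equivalents.

Yes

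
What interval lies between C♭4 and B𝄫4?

The letter names run C→B, a span of 6 letter steps, so the interval is some kind of seventh.
Cb to Bbb is 10 semitones. A major seventh is 11, so 10 makes it minor.

minor seventh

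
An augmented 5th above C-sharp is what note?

G##

A fifth above C lands on the letter G.
An augmented fifth spans 8 semitones, so C# moves to pitch class 9. On the letter G that is G##.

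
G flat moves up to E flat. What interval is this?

Counting letters G–A–B–C–D–E gives a sixth.
Gb→Eb = 9 semitones, exactly the major sixth.

major sixth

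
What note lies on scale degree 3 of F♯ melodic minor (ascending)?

Degree 3 takes the letter 2 steps above F, which is A.
In melodic minor (ascending), degree 3 sits 3 semitones above the tonic. F# + 3 semitones is pitch class 9, spelled on A as A.

A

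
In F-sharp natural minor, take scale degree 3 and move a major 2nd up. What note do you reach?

Scale degree 3 of F# natural minor is A.
A major second (2 semitones) above A lands on the letter B, giving B.

B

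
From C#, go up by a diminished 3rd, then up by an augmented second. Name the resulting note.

A diminished third up from C# is Eb (letter E, 2 semitones up).
An augmented second up from Eb is F# (letter F, 3 semitones up).

F#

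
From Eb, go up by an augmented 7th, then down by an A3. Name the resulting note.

An augmented seventh up from Eb is D# (letter D, 12 semitones up).
An augmented third down from D# is Bb (letter B, 5 semitones down).

Bb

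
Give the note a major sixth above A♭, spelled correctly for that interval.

F

A sixth above A lands on the letter F.
A major sixth spans 9 semitones, so Ab moves to pitch class 5. On the letter F that is F.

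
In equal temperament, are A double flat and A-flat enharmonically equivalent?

No

Abb is pitch class 7; Ab is pitch class 8.
The pitch classes differ (7 vs. 8), so they are not enharmonic equivalents.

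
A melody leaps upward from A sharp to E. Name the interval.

diminished fifth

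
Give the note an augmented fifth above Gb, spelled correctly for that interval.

G up a perfect fifth is D, so the target letter is D.
From Gb, an augmented fifth is 8 semitones up: D.

D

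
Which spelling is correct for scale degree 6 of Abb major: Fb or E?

Each scale degree takes a distinct letter name. Degree 6 of a scale on A must use the letter F.
Fb and E are enharmonically the same pitch, but only Fb uses the letter F, so it is the correct spelling here.

Fb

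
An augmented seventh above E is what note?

A seventh above E lands on the letter D.
An augmented seventh spans 12 semitones, so E moves to pitch class 4. On the letter D that is D##.

D##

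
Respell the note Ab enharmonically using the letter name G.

G#

Ab is pitch class 8. The letter G alone is pitch class 7.
To reach pitch class 8 from G requires an offset of +1 semitone, i.e. sharp: G#.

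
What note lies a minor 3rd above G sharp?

B

A third above G lands on the letter B.
A minor third spans 3 semitones, so G# moves to pitch class 11. On the letter B that is B.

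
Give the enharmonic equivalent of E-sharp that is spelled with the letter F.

F

E# is pitch class 5. The letter F alone is pitch class 5.
Pitch class 5 on F needs no accidental: F.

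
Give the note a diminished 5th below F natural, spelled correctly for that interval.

A fifth below F lands on the letter B.
A diminished fifth spans 6 semitones, so F moves to pitch class 11. On the letter B that is B.

B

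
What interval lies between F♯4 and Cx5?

Counting letters F–G–A–B–C gives a fifth.
F#→C## = 8 semitones, 1 wider than the perfect fifth (7), so augmented.

augmented fifth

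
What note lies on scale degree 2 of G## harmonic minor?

A##

Degree 2 takes the letter 1 step above G, which is A.
In harmonic minor, degree 2 sits 2 semitones above the tonic. G## + 2 semitones is pitch class 11, spelled on A as A##.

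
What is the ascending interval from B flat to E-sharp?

Counting letters B–C–D–E gives a fourth.
Bb→E# = 7 semitones, 2 wider than the perfect fourth (5), so doubly augmented.

doubly augmented fourth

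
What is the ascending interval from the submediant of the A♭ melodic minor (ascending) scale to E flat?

minor seventh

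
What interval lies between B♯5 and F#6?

Counting letters B–C–D–E–F gives a fifth.
B#→F# = 6 semitones, 1 narrower than the perfect fifth (7), so diminished.

diminished fifth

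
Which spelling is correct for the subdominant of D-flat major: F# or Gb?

Each scale degree takes a distinct letter name. Degree 4 of a scale on D must use the letter G.
Gb and F# are enharmonically the same pitch, but only Gb uses the letter G, so it is the correct spelling here.

Gb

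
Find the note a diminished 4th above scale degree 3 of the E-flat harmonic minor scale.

Cbb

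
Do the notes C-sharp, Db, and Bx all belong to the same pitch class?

Yes

C# is pitch class 1; Db is pitch class 1; B## is pitch class 1.
All spellings map to pitch class 1, so they are enharmonically equivalent.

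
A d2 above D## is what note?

E

A second above D lands on the letter E.
A diminished second spans 0 semitones, so D## moves to pitch class 4. On the letter E that is E.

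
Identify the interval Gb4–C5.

Counting letters G–A–B–C gives a fourth.
Gb→C = 6 semitones, 1 wider than the perfect fourth (5), so augmented.

augmented fourth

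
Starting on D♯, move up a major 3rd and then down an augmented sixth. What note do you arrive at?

A major third up from D# is F## (letter F, 4 semitones up).
An augmented sixth down from F## is A (letter A, 10 semitones down).

A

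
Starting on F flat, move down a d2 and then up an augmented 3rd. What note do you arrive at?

G##

A diminished second down from Fb is E (letter E, 0 semitones down).
An augmented third up from E is G## (letter G, 5 semitones up).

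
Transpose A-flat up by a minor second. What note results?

A second above A lands on the letter B.
A minor second spans 1 semitone, so Ab moves to pitch class 9. On the letter B that is Bbb.

Bbb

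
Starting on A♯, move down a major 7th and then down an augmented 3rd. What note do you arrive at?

Gb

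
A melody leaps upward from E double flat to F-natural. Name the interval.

augmented second

The letter names run E→F, a span of 1 letter step, so the interval is some kind of second.
Ebb to F is 3 semitones. A major second is 2, so 3 makes it augmented.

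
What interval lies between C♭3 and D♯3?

doubly augmented second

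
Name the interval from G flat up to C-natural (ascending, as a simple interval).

augmented fourth

The letter names run G→C, a span of 3 letter steps, so the interval is some kind of fourth.
Gb to C is 6 semitones. A perfect fourth is 5, so 6 makes it augmented.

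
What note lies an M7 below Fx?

A seventh below F lands on the letter G.
A major seventh spans 11 semitones, so F## moves to pitch class 8. On the letter G that is G#.

G#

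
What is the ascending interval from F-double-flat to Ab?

augmented third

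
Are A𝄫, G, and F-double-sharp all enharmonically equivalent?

Yes

Abb is pitch class 7; G is pitch class 7; F## is pitch class 7.
All spellings map to pitch class 7, so they are enharmonically equivalent.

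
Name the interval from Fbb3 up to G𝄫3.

Counting letters F–G gives a second.
Fbb→Gbb = 2 semitones, exactly the major second.

major second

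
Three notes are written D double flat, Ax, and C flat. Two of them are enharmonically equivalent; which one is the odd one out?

Dbb

In 12-tone equal temperament, enharmonic equivalents share a pitch class. Dbb is pitch class 0; A## is pitch class 11; Cb is pitch class 11.
A## and Cb share pitch class 11, while Dbb is pitch class 0.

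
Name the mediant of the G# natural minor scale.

B

Degree 3 takes the letter 2 steps above G, which is B.
In natural minor, degree 3 sits 3 semitones above the tonic. G# + 3 semitones is pitch class 11, spelled on B as B.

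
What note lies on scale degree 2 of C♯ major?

D#

The C# major scale runs C# D# E# F# G# A# B#.
Degree 2 is D#.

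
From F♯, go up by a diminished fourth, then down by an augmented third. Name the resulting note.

A diminished fourth up from F# is Bb (letter B, 4 semitones up).
An augmented third down from Bb is Gbb (letter G, 5 semitones down).

Gbb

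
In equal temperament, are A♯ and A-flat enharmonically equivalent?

No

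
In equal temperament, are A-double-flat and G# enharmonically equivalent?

No

Abb is pitch class 7; G# is pitch class 8.
The pitch classes differ (7 vs. 8), so they are not enharmonic equivalents.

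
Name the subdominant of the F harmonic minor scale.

Bb

The F harmonic minor scale runs F G Ab Bb C Db E.
Degree 4 is Bb.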